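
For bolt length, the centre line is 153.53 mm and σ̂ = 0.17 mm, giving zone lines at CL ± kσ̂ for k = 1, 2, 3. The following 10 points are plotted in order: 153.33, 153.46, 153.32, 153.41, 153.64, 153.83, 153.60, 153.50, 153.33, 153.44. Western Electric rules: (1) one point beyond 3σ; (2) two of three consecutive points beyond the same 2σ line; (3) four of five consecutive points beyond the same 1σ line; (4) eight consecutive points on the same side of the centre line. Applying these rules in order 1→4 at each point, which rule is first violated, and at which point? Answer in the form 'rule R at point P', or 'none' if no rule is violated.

none

Zone of each point (C = within 1σ̂, B = 1σ̂–2σ̂, A = 2σ̂–3σ̂, * = beyond 3σ̂; sign = side of CL): 1:-B, 2:-C, 3:-B, 4:-C, 5:+C, 6:+B, 7:+C, 8:-C, 9:-B, 10:-C
No rule fires across all 10 points.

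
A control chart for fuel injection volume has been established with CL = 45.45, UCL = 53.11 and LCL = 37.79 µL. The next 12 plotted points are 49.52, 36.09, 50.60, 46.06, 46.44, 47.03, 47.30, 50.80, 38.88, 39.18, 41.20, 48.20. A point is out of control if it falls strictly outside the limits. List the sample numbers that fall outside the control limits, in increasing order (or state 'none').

Compare each point to [37.79, 53.11]: sample 2 = 36.09 < LCL.

2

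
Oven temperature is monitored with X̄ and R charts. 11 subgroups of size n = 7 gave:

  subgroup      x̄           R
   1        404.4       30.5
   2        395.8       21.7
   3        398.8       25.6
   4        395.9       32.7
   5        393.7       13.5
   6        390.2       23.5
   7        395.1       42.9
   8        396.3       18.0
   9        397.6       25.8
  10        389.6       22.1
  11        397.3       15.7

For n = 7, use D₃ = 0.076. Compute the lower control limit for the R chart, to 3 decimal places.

R̄ = (30.5 + 21.7 + 25.6 + 32.7 + 13.5 + 23.5 + 42.9 + 18.0 + 25.8 + 22.1 + 15.7) / 11 = 272.0000 / 11 = 24.7273
LCL_R = D₃·R̄ = 0.076 × 24.7273 = 1.8793

1.879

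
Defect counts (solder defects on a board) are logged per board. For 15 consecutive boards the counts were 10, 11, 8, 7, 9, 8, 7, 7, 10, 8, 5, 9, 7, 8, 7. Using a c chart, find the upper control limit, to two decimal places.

16.59

c̄ = (10 + 11 + 8 + 7 + 9 + 8 + 7 + 7 + 10 + 8 + 5 + 9 + 7 + 8 + 7) / 15 = 121 / 15 = 8.0667
UCL = c̄ + 3√c̄ = 8.0667 + 3 × √8.0667 = 8.0667 + 3 × 2.8402 = 16.5872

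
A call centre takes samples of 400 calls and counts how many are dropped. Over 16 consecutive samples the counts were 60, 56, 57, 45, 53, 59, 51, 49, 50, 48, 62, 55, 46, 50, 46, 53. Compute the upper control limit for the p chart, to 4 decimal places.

0.1819

p̄ = Σdᵢ / (k·n) = 840 / (16 × 400) = 0.13125
UCL = p̄ + 3·√(p̄(1−p̄)/n) = 0.13125 + 3 × √(0.13125×0.86875/400) = 0.13125 + 3 × 0.01688 = 0.18190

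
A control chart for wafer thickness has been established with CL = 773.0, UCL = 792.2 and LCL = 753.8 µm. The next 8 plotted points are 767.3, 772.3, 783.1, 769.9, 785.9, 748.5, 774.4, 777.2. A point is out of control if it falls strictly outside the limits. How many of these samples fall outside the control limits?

Compare each point to [753.8, 792.2]: sample 6 = 748.5 < LCL.

1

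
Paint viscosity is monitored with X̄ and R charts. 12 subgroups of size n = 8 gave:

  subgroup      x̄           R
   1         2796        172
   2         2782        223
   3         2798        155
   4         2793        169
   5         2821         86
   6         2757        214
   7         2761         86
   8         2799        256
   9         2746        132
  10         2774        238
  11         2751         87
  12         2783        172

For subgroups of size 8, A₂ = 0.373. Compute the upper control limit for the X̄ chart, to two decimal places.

X̄̄ = (2796 + 2782 + 2798 + 2793 + 2821 + 2757 + 2761 + 2799 + 2746 + 2774 + 2751 + 2783) / 12 = 33361.0000 / 12 = 2780.0833
R̄ = (172 + 223 + 155 + 169 + 86 + 214 + 86 + 256 + 132 + 238 + 87 + 172) / 12 = 1990.0000 / 12 = 165.8333
UCL = X̄̄ + A₂·R̄ = 2780.0833 + 0.373 × 165.8333 = 2841.9392

2841.94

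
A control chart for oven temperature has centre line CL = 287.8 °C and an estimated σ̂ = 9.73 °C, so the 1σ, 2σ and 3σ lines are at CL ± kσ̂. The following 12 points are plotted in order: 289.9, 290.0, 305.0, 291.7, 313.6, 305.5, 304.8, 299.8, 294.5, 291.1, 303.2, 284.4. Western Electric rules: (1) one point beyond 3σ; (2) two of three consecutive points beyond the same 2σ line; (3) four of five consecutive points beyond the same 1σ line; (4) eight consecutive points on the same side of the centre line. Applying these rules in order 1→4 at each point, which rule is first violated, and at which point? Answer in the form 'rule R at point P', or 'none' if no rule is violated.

rule 3 at point 7

Zone of each point (C = within 1σ̂, B = 1σ̂–2σ̂, A = 2σ̂–3σ̂, * = beyond 3σ̂; sign = side of CL): 1:+C, 2:+C, 3:+B, 4:+C, 5:+A, 6:+B, 7:+B, 8:+B, 9:+C, 10:+C, 11:+B, 12:-C
Rule 3 (four of five consecutive points beyond the same 1σ limit) is satisfied at point 7.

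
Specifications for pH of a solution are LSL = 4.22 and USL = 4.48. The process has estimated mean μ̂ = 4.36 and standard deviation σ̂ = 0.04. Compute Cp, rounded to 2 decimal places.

Cp = (USL − LSL) / (6σ̂) = (4.48 − 4.22) / (6 × 0.04) = 0.2600 / 0.2400 = 1.0833

1.08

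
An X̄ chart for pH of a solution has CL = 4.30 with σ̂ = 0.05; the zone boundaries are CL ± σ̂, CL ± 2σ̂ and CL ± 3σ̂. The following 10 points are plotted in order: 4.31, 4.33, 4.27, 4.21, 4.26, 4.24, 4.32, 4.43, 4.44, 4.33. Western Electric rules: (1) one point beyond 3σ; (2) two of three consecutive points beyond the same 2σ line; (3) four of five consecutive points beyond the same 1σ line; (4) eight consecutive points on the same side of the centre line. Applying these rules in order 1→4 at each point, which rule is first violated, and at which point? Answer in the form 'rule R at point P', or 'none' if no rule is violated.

Zone of each point (C = within 1σ̂, B = 1σ̂–2σ̂, A = 2σ̂–3σ̂, * = beyond 3σ̂; sign = side of CL): 1:+C, 2:+C, 3:-C, 4:-B, 5:-C, 6:-B, 7:+C, 8:+A, 9:+A, 10:+C
Rule 2 (two of three consecutive points beyond the same 2σ limit) is satisfied at point 9.

rule 2 at point 9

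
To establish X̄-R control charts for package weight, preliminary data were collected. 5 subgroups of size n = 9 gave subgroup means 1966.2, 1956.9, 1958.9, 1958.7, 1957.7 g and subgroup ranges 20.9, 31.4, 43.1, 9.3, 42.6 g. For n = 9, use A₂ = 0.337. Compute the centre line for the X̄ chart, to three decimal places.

X̄̄ = (1966.2 + 1956.9 + 1958.9 + 1958.7 + 1957.7) / 5 = 9798.4000 / 5 = 1959.6800
CL = X̄̄ = 1959.6800

1959.680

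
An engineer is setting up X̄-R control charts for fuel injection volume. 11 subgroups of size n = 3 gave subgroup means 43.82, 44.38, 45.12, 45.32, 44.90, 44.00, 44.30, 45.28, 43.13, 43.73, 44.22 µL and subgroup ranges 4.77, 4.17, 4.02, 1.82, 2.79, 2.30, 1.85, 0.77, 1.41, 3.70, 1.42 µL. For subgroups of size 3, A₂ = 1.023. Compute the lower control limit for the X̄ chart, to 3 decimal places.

X̄̄ = (43.82 + 44.38 + 45.12 + 45.32 + 44.90 + 44.00 + 44.30 + 45.28 + 43.13 + 43.73 + 44.22) / 11 = 488.2000 / 11 = 44.3818
R̄ = (4.77 + 4.17 + 4.02 + 1.82 + 2.79 + 2.30 + 1.85 + 0.77 + 1.41 + 3.70 + 1.42) / 11 = 29.0200 / 11 = 2.6382
LCL = X̄̄ − A₂·R̄ = 44.3818 − 1.023 × 2.6382 = 41.6830

41.683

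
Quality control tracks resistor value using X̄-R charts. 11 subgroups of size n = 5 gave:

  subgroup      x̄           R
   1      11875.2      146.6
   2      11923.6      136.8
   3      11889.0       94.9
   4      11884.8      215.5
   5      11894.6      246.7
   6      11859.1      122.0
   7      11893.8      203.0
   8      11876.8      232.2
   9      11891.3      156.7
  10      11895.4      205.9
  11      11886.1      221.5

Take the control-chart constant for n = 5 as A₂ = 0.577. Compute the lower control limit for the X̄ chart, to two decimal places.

X̄̄ = (11875.2 + 11923.6 + 11889.0 + 11884.8 + 11894.6 + 11859.1 + 11893.8 + 11876.8 + 11891.3 + 11895.4 + 11886.1) / 11 = 130769.7000 / 11 = 11888.1545
R̄ = (146.6 + 136.8 + 94.9 + 215.5 + 246.7 + 122.0 + 203.0 + 232.2 + 156.7 + 205.9 + 221.5) / 11 = 1981.8000 / 11 = 180.1636
LCL = X̄̄ − A₂·R̄ = 11888.1545 − 0.577 × 180.1636 = 11784.2001

11784.20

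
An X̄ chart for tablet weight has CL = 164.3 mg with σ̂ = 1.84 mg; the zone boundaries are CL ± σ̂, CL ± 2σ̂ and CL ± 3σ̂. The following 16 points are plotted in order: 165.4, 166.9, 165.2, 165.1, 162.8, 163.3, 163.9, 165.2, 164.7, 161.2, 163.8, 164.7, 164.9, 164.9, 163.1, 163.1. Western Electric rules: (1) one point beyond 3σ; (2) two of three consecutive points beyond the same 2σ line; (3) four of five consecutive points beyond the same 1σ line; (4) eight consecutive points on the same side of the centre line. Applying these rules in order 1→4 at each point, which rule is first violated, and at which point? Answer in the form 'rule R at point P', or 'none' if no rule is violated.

none

Zone of each point (C = within 1σ̂, B = 1σ̂–2σ̂, A = 2σ̂–3σ̂, * = beyond 3σ̂; sign = side of CL): 1:+C, 2:+B, 3:+C, 4:+C, 5:-C, 6:-C, 7:-C, 8:+C, 9:+C, 10:-B, 11:-C, 12:+C, 13:+C, 14:+C, 15:-C, 16:-C
No rule fires across all 16 points.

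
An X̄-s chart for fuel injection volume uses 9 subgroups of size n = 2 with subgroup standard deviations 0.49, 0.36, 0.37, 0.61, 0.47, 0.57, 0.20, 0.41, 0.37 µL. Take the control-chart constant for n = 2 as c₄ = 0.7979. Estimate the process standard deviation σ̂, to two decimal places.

s̄ = (0.49 + 0.36 + 0.37 + 0.61 + 0.47 + 0.57 + 0.20 + 0.41 + 0.37) / 9 = 0.4278
σ̂ = s̄ / c₄ = 0.4278 / 0.7979 = 0.5361

0.54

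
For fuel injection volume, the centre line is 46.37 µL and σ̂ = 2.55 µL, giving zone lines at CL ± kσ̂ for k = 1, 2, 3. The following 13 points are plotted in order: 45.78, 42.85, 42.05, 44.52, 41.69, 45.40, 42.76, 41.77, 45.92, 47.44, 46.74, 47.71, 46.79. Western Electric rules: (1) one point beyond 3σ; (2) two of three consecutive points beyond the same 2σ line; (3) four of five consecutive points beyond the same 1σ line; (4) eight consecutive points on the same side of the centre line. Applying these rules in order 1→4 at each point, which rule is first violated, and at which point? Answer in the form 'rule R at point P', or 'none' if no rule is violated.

rule 4 at point 8

Zone of each point (C = within 1σ̂, B = 1σ̂–2σ̂, A = 2σ̂–3σ̂, * = beyond 3σ̂; sign = side of CL): 1:-C, 2:-B, 3:-B, 4:-C, 5:-B, 6:-C, 7:-B, 8:-B, 9:-C, 10:+C, 11:+C, 12:+C, 13:+C
Rule 4 (eight consecutive points on the same side of the centre line) is satisfied at point 8.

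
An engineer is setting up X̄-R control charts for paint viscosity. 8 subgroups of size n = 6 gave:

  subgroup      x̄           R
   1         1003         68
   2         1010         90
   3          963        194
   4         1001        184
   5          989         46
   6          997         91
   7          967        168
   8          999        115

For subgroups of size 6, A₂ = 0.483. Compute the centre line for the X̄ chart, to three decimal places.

991.125

X̄̄ = (1003 + 1010 + 963 + 1001 + 989 + 997 + 967 + 999) / 8 = 7929.0000 / 8 = 991.1250
CL = X̄̄ = 991.1250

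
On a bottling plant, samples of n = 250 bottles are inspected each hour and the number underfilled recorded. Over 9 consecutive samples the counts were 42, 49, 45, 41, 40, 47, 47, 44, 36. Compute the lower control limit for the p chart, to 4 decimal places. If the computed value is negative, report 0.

0.1019

p̄ = Σdᵢ / (k·n) = 391 / (9 × 250) = 0.17378
LCL = p̄ − 3·√(p̄(1−p̄)/n) = 0.17378 − 3 × 0.02396 = 0.10188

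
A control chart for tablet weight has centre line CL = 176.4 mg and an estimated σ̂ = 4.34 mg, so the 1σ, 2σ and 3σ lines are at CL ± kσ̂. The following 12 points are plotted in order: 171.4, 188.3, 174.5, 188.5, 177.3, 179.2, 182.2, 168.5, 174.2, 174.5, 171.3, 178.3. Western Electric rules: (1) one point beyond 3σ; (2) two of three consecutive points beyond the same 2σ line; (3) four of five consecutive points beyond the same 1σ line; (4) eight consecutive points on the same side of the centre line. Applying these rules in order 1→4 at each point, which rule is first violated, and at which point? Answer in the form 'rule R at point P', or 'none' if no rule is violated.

Zone of each point (C = within 1σ̂, B = 1σ̂–2σ̂, A = 2σ̂–3σ̂, * = beyond 3σ̂; sign = side of CL): 1:-B, 2:+A, 3:-C, 4:+A, 5:+C, 6:+C, 7:+B, 8:-B, 9:-C, 10:-C, 11:-B, 12:+C
Rule 2 (two of three consecutive points beyond the same 2σ limit) is satisfied at point 4.

rule 2 at point 4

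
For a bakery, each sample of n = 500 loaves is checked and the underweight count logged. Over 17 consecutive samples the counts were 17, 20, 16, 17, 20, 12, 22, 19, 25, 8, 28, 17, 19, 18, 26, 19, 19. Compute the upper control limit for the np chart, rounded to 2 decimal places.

p̄ = Σdᵢ / (k·n) = 322 / (17 × 500) = 0.03788
UCL = np̄ + 3·√(np̄(1−p̄)) = 18.9412 + 3 × √(18.9412×0.96212) = 18.9412 + 3 × 4.2689 = 31.7479

31.75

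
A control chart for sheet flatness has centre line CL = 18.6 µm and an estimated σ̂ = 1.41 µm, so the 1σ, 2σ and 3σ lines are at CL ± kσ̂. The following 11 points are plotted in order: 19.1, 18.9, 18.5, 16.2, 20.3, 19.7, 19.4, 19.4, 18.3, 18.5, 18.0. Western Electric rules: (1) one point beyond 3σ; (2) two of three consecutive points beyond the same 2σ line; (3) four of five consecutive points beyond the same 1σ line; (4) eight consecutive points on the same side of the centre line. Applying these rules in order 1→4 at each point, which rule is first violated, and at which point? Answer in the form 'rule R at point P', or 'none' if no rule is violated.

none

Zone of each point (C = within 1σ̂, B = 1σ̂–2σ̂, A = 2σ̂–3σ̂, * = beyond 3σ̂; sign = side of CL): 1:+C, 2:+C, 3:-C, 4:-B, 5:+B, 6:+C, 7:+C, 8:+C, 9:-C, 10:-C, 11:-C
No rule fires across all 11 points.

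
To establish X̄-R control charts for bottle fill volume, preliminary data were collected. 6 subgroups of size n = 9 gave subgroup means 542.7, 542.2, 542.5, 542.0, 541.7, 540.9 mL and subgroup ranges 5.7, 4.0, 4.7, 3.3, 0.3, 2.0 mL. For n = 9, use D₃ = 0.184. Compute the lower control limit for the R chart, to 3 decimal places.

R̄ = (5.7 + 4.0 + 4.7 + 3.3 + 0.3 + 2.0) / 6 = 20.0000 / 6 = 3.3333
LCL_R = D₃·R̄ = 0.184 × 3.3333 = 0.6133

0.613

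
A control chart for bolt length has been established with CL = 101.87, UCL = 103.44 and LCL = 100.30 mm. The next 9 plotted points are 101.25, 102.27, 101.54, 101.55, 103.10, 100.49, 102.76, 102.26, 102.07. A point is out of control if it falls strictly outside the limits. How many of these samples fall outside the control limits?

All 9 points lie within [100.30, 103.44].

0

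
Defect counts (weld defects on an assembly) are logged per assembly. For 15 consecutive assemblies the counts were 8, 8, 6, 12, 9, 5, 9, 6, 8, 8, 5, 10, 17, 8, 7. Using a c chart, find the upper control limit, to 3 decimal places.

17.095

c̄ = (8 + 8 + 6 + 12 + 9 + 5 + 9 + 6 + 8 + 8 + 5 + 10 + 17 + 8 + 7) / 15 = 126 / 15 = 8.4000
UCL = c̄ + 3√c̄ = 8.4000 + 3 × √8.4000 = 8.4000 + 3 × 2.8983 = 17.0948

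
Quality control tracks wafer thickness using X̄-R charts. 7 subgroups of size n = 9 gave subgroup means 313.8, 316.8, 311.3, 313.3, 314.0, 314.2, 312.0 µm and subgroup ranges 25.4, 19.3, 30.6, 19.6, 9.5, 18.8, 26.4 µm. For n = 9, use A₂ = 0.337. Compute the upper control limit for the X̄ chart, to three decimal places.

X̄̄ = (313.8 + 316.8 + 311.3 + 313.3 + 314.0 + 314.2 + 312.0) / 7 = 2195.4000 / 7 = 313.6286
R̄ = (25.4 + 19.3 + 30.6 + 19.6 + 9.5 + 18.8 + 26.4) / 7 = 149.6000 / 7 = 21.3714
UCL = X̄̄ + A₂·R̄ = 313.6286 + 0.337 × 21.3714 = 320.8307

320.831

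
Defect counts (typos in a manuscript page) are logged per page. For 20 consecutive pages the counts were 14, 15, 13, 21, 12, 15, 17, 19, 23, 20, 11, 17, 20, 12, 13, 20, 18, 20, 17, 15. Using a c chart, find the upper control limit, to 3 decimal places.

c̄ = (14 + 15 + 13 + 21 + 12 + 15 + 17 + 19 + 23 + 20 + 11 + 17 + 20 + 12 + 13 + 20 + 18 + 20 + 17 + 15) / 20 = 332 / 20 = 16.6000
UCL = c̄ + 3√c̄ = 16.6000 + 3 × √16.6000 = 16.6000 + 3 × 4.0743 = 28.8229

28.823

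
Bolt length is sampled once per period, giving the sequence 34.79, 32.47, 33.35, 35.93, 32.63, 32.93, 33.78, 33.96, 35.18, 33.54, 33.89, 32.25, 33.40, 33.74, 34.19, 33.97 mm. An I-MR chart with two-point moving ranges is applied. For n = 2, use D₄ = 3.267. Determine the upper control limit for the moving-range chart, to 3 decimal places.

3.794

Moving ranges: 2.32, 0.88, 2.58, 3.30, 0.30, 0.85, 0.18, 1.22, 1.64, 0.35, 1.64, 1.15, 0.34, 0.45, 0.22; M̄R̄ = 17.4200 / 15 = 1.1613
UCL_MR = D₄·M̄R̄ = 3.267 × 1.1613 = 3.7941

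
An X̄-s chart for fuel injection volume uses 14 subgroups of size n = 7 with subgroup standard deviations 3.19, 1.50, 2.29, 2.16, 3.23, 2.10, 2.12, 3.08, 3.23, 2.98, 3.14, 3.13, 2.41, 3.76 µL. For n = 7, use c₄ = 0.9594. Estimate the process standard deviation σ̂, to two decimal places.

2.85

s̄ = (3.19 + 1.50 + 2.29 + 2.16 + 3.23 + 2.10 + 2.12 + 3.08 + 3.23 + 2.98 + 3.14 + 3.13 + 2.41 + 3.76) / 14 = 2.7371
σ̂ = s̄ / c₄ = 2.7371 / 0.9594 = 2.8530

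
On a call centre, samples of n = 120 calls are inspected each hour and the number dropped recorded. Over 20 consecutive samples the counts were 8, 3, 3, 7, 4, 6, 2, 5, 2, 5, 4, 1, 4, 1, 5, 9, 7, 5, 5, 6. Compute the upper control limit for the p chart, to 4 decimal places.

0.0909

p̄ = Σdᵢ / (k·n) = 92 / (20 × 120) = 0.03833
UCL = p̄ + 3·√(p̄(1−p̄)/n) = 0.03833 + 3 × √(0.03833×0.96167/120) = 0.03833 + 3 × 0.01753 = 0.09091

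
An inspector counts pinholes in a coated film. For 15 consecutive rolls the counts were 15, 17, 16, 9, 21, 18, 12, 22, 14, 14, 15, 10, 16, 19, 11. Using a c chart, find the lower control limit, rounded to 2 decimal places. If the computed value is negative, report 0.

c̄ = (15 + 17 + 16 + 9 + 21 + 18 + 12 + 22 + 14 + 14 + 15 + 10 + 16 + 19 + 11) / 15 = 229 / 15 = 15.2667
LCL = c̄ − 3√c̄ = 15.2667 − 3 × 3.9073 = 3.5449

3.54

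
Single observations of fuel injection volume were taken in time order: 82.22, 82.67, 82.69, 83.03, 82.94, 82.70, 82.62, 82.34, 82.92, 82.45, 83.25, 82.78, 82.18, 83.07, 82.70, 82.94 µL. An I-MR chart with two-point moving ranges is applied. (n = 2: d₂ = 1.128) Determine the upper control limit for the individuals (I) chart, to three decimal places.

83.768

X̄ = (82.22 + 82.67 + 82.69 + 83.03 + 82.94 + 82.70 + 82.62 + 82.34 + 82.92 + 82.45 + 83.25 + 82.78 + 82.18 + 83.07 + 82.70 + 82.94) / 16 = 82.7188
Moving ranges: 0.45, 0.02, 0.34, 0.09, 0.24, 0.08, 0.28, 0.58, 0.47, 0.80, 0.47, 0.60, 0.89, 0.37, 0.24; M̄R̄ = 5.9200 / 15 = 0.3947
UCL = X̄ + 3·M̄R̄/d₂ = 82.7188 + 3 × 0.3947 / 1.128 = 83.7684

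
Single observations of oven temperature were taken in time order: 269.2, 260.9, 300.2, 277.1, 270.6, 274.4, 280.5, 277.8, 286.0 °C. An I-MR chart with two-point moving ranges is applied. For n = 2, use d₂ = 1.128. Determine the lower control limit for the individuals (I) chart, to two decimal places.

244.83

X̄ = (269.2 + 260.9 + 300.2 + 277.1 + 270.6 + 274.4 + 280.5 + 277.8 + 286.0) / 9 = 277.4111
Moving ranges: 8.3, 39.3, 23.1, 6.5, 3.8, 6.1, 2.7, 8.2; M̄R̄ = 98.0000 / 8 = 12.2500
LCL = X̄ − 3·M̄R̄/d₂ = 277.4111 − 3 × 12.2500 / 1.128 = 244.8313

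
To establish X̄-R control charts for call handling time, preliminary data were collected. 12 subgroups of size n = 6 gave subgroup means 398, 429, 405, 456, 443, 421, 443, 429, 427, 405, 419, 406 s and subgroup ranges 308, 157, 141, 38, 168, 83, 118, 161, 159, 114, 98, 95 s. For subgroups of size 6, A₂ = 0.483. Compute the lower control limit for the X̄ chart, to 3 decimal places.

357.407

X̄̄ = (398 + 429 + 405 + 456 + 443 + 421 + 443 + 429 + 427 + 405 + 419 + 406) / 12 = 5081.0000 / 12 = 423.4167
R̄ = (308 + 157 + 141 + 38 + 168 + 83 + 118 + 161 + 159 + 114 + 98 + 95) / 12 = 1640.0000 / 12 = 136.6667
LCL = X̄̄ − A₂·R̄ = 423.4167 − 0.483 × 136.6667 = 357.4067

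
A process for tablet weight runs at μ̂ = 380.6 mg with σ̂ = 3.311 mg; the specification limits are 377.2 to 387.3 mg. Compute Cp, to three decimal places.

0.508

Cp = (USL − LSL) / (6σ̂) = (387.3 − 377.2) / (6 × 3.311) = 10.1000 / 19.8660 = 0.5084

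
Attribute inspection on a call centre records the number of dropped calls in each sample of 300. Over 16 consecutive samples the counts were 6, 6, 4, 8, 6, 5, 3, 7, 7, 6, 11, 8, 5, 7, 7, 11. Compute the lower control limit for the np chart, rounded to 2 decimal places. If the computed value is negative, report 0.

0.00

p̄ = Σdᵢ / (k·n) = 107 / (16 × 300) = 0.02229
LCL = np̄ − 3·√(np̄(1−p̄)) = 6.6875 − 3 × 2.5570 = -0.9836 → 0 (negative, so LCL = 0)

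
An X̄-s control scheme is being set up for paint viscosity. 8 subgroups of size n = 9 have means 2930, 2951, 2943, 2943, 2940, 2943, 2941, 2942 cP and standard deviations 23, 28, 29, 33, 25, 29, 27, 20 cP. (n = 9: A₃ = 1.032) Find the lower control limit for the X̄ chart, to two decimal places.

X̄̄ = (2930 + 2951 + 2943 + 2943 + 2940 + 2943 + 2941 + 2942) / 8 = 2941.6250
s̄ = (23 + 28 + 29 + 33 + 25 + 29 + 27 + 20) / 8 = 26.7500
LCL = X̄̄ − A₃·s̄ = 2941.6250 − 1.032 × 26.7500 = 2914.0190

2914.02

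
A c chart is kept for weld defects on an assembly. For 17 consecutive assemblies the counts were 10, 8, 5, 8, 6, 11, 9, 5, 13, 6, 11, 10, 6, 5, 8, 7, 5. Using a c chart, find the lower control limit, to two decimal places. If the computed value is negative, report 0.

c̄ = (10 + 8 + 5 + 8 + 6 + 11 + 9 + 5 + 13 + 6 + 11 + 10 + 6 + 5 + 8 + 7 + 5) / 17 = 133 / 17 = 7.8235
LCL = c̄ − 3√c̄ = 7.8235 − 3 × 2.7971 = -0.5676 → 0 (cannot be negative)

0.00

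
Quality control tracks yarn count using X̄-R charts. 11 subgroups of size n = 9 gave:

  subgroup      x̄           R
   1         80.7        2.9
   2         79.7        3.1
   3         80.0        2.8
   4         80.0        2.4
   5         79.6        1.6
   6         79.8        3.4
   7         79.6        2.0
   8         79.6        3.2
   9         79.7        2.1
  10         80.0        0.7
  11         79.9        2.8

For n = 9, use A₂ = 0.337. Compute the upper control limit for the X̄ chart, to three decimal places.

X̄̄ = (80.7 + 79.7 + 80.0 + 80.0 + 79.6 + 79.8 + 79.6 + 79.6 + 79.7 + 80.0 + 79.9) / 11 = 878.6000 / 11 = 79.8727
R̄ = (2.9 + 3.1 + 2.8 + 2.4 + 1.6 + 3.4 + 2.0 + 3.2 + 2.1 + 0.7 + 2.8) / 11 = 27.0000 / 11 = 2.4545
UCL = X̄̄ + A₂·R̄ = 79.8727 + 0.337 × 2.4545 = 80.6999

80.700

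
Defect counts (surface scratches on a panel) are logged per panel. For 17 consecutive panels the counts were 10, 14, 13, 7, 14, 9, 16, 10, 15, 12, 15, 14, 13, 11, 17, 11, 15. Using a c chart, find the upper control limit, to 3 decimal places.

c̄ = (10 + 14 + 13 + 7 + 14 + 9 + 16 + 10 + 15 + 12 + 15 + 14 + 13 + 11 + 17 + 11 + 15) / 17 = 216 / 17 = 12.7059
UCL = c̄ + 3√c̄ = 12.7059 + 3 × √12.7059 = 12.7059 + 3 × 3.5645 = 23.3995

23.399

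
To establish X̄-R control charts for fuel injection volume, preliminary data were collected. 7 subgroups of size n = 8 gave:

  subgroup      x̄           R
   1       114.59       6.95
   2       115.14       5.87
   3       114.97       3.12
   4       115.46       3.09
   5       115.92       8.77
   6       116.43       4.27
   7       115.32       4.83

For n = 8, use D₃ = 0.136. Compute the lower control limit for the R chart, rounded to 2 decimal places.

R̄ = (6.95 + 5.87 + 3.12 + 3.09 + 8.77 + 4.27 + 4.83) / 7 = 36.9000 / 7 = 5.2714
LCL_R = D₃·R̄ = 0.136 × 5.2714 = 0.7169

0.72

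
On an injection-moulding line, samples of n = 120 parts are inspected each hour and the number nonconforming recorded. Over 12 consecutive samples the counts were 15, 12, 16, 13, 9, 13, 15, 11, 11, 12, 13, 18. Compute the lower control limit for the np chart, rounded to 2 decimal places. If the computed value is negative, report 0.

2.90

p̄ = Σdᵢ / (k·n) = 158 / (12 × 120) = 0.10972
LCL = np̄ − 3·√(np̄(1−p̄)) = 13.1667 − 3 × 3.4237 = 2.8954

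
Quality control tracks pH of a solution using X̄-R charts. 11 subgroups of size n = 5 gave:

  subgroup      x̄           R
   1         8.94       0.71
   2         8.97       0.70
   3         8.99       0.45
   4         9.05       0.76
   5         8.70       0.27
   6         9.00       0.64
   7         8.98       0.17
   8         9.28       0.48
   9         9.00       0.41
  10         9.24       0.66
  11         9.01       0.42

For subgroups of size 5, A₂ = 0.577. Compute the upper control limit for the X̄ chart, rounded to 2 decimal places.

X̄̄ = (8.94 + 8.97 + 8.99 + 9.05 + 8.70 + 9.00 + 8.98 + 9.28 + 9.00 + 9.24 + 9.01) / 11 = 99.1600 / 11 = 9.0145
R̄ = (0.71 + 0.70 + 0.45 + 0.76 + 0.27 + 0.64 + 0.17 + 0.48 + 0.41 + 0.66 + 0.42) / 11 = 5.6700 / 11 = 0.5155
UCL = X̄̄ + A₂·R̄ = 9.0145 + 0.577 × 0.5155 = 9.3120

9.31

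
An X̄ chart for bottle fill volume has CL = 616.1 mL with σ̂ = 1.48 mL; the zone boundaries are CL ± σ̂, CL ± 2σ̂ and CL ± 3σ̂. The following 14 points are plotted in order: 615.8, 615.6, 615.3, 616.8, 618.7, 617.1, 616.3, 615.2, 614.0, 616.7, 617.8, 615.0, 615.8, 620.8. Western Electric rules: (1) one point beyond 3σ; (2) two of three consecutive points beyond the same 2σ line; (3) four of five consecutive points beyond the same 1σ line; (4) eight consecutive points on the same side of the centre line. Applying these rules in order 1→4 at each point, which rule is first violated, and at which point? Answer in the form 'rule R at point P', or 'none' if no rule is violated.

rule 1 at point 14

Zone of each point (C = within 1σ̂, B = 1σ̂–2σ̂, A = 2σ̂–3σ̂, * = beyond 3σ̂; sign = side of CL): 1:-C, 2:-C, 3:-C, 4:+C, 5:+B, 6:+C, 7:+C, 8:-C, 9:-B, 10:+C, 11:+B, 12:-C, 13:-C, 14:+*
Rule 1 (one point beyond the 3σ limits) is satisfied at point 14.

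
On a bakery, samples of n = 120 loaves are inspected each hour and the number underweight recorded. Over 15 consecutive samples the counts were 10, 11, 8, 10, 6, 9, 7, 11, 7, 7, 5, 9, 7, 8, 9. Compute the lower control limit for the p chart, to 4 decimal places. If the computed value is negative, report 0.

p̄ = Σdᵢ / (k·n) = 124 / (15 × 120) = 0.06889
LCL = p̄ − 3·√(p̄(1−p̄)/n) = 0.06889 − 3 × 0.02312 = -0.00047 → 0 (negative, so LCL = 0)

0.0000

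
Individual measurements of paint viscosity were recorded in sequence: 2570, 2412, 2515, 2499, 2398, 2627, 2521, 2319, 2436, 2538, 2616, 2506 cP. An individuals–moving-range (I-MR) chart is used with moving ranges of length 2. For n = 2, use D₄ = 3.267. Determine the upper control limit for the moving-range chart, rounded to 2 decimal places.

Moving ranges: 158, 103, 16, 101, 229, 106, 202, 117, 102, 78, 110; M̄R̄ = 1322.0000 / 11 = 120.1818
UCL_MR = D₄·M̄R̄ = 3.267 × 120.1818 = 392.6340

392.63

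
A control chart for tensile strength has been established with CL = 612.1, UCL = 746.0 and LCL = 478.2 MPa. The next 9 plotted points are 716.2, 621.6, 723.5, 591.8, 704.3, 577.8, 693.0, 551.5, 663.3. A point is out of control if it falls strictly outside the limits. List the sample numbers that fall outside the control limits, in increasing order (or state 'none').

All 9 points lie within [478.2, 746.0].

none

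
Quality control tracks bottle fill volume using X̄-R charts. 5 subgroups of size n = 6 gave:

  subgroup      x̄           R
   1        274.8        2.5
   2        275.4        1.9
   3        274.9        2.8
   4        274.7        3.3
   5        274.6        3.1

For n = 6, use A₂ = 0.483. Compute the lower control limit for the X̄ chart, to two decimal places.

X̄̄ = (274.8 + 275.4 + 274.9 + 274.7 + 274.6) / 5 = 1374.4000 / 5 = 274.8800
R̄ = (2.5 + 1.9 + 2.8 + 3.3 + 3.1) / 5 = 13.6000 / 5 = 2.7200
LCL = X̄̄ − A₂·R̄ = 274.8800 − 0.483 × 2.7200 = 273.5662

273.57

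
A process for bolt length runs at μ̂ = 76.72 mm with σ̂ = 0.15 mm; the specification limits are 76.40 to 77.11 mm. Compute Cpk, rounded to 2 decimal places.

0.71

Cpu = (USL − μ̂) / (3σ̂) = (77.11 − 76.72) / (3 × 0.15) = 0.8667; Cpl = (μ̂ − LSL) / (3σ̂) = (76.72 − 76.40) / (3 × 0.15) = 0.7111; Cpk = min(Cpu, Cpl) = 0.7111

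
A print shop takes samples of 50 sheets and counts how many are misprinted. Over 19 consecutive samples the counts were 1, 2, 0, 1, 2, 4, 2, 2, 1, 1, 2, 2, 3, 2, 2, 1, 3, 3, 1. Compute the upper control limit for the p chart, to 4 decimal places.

p̄ = Σdᵢ / (k·n) = 35 / (19 × 50) = 0.03684
UCL = p̄ + 3·√(p̄(1−p̄)/n) = 0.03684 + 3 × √(0.03684×0.96316/50) = 0.03684 + 3 × 0.02664 = 0.11676

0.1168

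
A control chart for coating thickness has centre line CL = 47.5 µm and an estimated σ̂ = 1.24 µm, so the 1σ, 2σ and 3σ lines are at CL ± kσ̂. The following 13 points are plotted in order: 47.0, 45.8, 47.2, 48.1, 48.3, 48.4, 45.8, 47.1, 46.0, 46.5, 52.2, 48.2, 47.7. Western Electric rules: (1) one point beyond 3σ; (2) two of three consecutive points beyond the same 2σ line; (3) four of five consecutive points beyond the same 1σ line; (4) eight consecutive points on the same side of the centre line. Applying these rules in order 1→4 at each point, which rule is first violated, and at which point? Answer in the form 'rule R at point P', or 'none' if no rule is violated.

Zone of each point (C = within 1σ̂, B = 1σ̂–2σ̂, A = 2σ̂–3σ̂, * = beyond 3σ̂; sign = side of CL): 1:-C, 2:-B, 3:-C, 4:+C, 5:+C, 6:+C, 7:-B, 8:-C, 9:-B, 10:-C, 11:+*, 12:+C, 13:+C
Rule 1 (one point beyond the 3σ limits) is satisfied at point 11.

rule 1 at point 11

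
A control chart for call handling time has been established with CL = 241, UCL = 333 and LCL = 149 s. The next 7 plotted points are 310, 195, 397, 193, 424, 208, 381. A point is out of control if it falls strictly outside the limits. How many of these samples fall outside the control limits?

Compare each point to [149, 333]: sample 3 = 397 > UCL; sample 5 = 424 > UCL; sample 7 = 381 > UCL.

3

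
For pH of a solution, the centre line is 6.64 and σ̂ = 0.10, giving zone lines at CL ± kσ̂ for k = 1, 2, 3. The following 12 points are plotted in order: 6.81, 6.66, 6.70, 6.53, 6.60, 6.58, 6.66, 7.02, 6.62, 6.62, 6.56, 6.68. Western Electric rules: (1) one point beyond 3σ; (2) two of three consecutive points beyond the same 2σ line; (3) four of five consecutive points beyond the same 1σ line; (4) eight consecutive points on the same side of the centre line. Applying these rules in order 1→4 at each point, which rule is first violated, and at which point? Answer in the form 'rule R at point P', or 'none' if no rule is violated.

Zone of each point (C = within 1σ̂, B = 1σ̂–2σ̂, A = 2σ̂–3σ̂, * = beyond 3σ̂; sign = side of CL): 1:+B, 2:+C, 3:+C, 4:-B, 5:-C, 6:-C, 7:+C, 8:+*, 9:-C, 10:-C, 11:-C, 12:+C
Rule 1 (one point beyond the 3σ limits) is satisfied at point 8.

rule 1 at point 8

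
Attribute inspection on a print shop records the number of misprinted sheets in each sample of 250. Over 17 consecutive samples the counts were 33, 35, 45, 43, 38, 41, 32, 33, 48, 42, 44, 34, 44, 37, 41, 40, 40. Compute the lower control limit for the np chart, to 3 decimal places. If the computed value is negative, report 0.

p̄ = Σdᵢ / (k·n) = 670 / (17 × 250) = 0.15765
LCL = np̄ − 3·√(np̄(1−p̄)) = 39.4118 − 3 × 5.7618 = 22.1263

22.126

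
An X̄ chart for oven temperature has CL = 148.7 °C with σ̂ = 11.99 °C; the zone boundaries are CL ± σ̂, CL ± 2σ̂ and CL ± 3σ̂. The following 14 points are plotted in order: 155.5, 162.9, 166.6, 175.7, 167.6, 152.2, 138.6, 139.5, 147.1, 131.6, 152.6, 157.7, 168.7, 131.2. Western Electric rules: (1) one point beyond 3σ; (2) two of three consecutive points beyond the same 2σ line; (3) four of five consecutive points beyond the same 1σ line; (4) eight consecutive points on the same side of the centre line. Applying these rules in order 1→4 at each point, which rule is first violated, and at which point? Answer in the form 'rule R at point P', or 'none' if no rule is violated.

rule 3 at point 5

Zone of each point (C = within 1σ̂, B = 1σ̂–2σ̂, A = 2σ̂–3σ̂, * = beyond 3σ̂; sign = side of CL): 1:+C, 2:+B, 3:+B, 4:+A, 5:+B, 6:+C, 7:-C, 8:-C, 9:-C, 10:-B, 11:+C, 12:+C, 13:+B, 14:-B
Rule 3 (four of five consecutive points beyond the same 1σ limit) is satisfied at point 5.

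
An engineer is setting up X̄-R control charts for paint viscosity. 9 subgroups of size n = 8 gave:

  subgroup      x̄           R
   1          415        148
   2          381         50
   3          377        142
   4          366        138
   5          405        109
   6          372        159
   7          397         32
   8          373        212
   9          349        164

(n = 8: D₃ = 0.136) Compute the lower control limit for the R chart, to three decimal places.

17.438

R̄ = (148 + 50 + 142 + 138 + 109 + 159 + 32 + 212 + 164) / 9 = 1154.0000 / 9 = 128.2222
LCL_R = D₃·R̄ = 0.136 × 128.2222 = 17.4382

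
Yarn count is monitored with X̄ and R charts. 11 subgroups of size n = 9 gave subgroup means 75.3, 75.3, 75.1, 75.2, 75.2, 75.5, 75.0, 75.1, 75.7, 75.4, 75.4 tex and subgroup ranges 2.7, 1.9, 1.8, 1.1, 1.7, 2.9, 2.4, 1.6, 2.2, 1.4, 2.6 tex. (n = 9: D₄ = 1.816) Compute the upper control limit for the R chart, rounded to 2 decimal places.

3.68

R̄ = (2.7 + 1.9 + 1.8 + 1.1 + 1.7 + 2.9 + 2.4 + 1.6 + 2.2 + 1.4 + 2.6) / 11 = 22.3000 / 11 = 2.0273
UCL_R = D₄·R̄ = 1.816 × 2.0273 = 3.6815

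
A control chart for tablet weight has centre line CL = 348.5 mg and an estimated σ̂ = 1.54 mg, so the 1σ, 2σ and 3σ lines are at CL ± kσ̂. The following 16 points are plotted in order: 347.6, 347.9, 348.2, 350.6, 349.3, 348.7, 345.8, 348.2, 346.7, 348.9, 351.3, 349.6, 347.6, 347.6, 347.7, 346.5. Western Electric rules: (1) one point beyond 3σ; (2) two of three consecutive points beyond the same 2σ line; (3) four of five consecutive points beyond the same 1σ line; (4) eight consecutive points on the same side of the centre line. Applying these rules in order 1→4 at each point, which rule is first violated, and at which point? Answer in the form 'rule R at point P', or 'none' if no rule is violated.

Zone of each point (C = within 1σ̂, B = 1σ̂–2σ̂, A = 2σ̂–3σ̂, * = beyond 3σ̂; sign = side of CL): 1:-C, 2:-C, 3:-C, 4:+B, 5:+C, 6:+C, 7:-B, 8:-C, 9:-B, 10:+C, 11:+B, 12:+C, 13:-C, 14:-C, 15:-C, 16:-B
No rule fires across all 16 points.

none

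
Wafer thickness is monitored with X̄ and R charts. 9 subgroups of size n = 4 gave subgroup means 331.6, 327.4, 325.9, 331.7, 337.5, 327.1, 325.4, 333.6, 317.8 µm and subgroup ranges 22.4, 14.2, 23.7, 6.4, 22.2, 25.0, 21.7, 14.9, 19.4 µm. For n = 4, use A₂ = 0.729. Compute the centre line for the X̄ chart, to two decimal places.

X̄̄ = (331.6 + 327.4 + 325.9 + 331.7 + 337.5 + 327.1 + 325.4 + 333.6 + 317.8) / 9 = 2958.0000 / 9 = 328.6667
CL = X̄̄ = 328.6667

328.67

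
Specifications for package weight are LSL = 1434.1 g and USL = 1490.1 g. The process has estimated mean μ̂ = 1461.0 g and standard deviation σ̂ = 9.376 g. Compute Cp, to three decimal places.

Cp = (USL − LSL) / (6σ̂) = (1490.1 − 1434.1) / (6 × 9.376) = 56.0000 / 56.2560 = 0.9954

0.995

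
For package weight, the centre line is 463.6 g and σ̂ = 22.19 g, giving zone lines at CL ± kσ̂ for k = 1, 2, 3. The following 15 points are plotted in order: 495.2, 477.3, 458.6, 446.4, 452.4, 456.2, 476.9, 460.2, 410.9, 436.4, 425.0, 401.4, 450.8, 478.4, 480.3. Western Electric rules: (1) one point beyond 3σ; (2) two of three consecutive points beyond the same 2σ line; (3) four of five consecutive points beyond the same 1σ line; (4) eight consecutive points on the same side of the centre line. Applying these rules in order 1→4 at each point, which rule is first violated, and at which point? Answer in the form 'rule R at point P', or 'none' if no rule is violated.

Zone of each point (C = within 1σ̂, B = 1σ̂–2σ̂, A = 2σ̂–3σ̂, * = beyond 3σ̂; sign = side of CL): 1:+B, 2:+C, 3:-C, 4:-C, 5:-C, 6:-C, 7:+C, 8:-C, 9:-A, 10:-B, 11:-B, 12:-A, 13:-C, 14:+C, 15:+C
Rule 3 (four of five consecutive points beyond the same 1σ limit) is satisfied at point 12.

rule 3 at point 12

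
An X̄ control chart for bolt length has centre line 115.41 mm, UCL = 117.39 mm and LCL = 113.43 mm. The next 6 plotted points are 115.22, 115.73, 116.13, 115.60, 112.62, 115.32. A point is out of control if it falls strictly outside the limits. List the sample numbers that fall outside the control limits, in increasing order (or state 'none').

5

Compare each point to [113.43, 117.39]: sample 5 = 112.62 < LCL.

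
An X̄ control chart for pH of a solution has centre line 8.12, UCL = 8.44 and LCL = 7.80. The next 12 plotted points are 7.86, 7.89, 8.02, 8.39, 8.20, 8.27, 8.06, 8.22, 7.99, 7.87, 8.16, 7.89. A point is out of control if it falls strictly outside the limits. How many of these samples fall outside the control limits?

All 12 points lie within [7.80, 8.44].

0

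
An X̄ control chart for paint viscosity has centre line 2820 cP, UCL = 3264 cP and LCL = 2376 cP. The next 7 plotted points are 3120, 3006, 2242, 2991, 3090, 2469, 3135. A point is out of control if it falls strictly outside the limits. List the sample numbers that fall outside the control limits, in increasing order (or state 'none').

3

Compare each point to [2376, 3264]: sample 3 = 2242 < LCL.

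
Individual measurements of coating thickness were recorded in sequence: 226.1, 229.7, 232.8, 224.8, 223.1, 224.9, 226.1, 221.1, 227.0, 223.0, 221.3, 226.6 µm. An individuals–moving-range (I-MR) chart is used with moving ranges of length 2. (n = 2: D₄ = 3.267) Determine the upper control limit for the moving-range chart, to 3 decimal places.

12.266

Moving ranges: 3.6, 3.1, 8.0, 1.7, 1.8, 1.2, 5.0, 5.9, 4.0, 1.7, 5.3; M̄R̄ = 41.3000 / 11 = 3.7545
UCL_MR = D₄·M̄R̄ = 3.267 × 3.7545 = 12.2661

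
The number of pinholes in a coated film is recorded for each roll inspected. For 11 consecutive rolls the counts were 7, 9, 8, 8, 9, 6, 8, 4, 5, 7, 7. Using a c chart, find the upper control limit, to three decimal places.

15.080

c̄ = (7 + 9 + 8 + 8 + 9 + 6 + 8 + 4 + 5 + 7 + 7) / 11 = 78 / 11 = 7.0909
UCL = c̄ + 3√c̄ = 7.0909 + 3 × √7.0909 = 7.0909 + 3 × 2.6629 = 15.0795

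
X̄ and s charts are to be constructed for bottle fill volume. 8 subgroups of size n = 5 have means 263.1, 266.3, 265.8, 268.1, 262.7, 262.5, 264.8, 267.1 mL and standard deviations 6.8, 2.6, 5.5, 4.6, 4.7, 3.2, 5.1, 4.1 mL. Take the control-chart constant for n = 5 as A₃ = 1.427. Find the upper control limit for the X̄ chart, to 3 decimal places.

271.579

X̄̄ = (263.1 + 266.3 + 265.8 + 268.1 + 262.7 + 262.5 + 264.8 + 267.1) / 8 = 265.0500
s̄ = (6.8 + 2.6 + 5.5 + 4.6 + 4.7 + 3.2 + 5.1 + 4.1) / 8 = 4.5750
UCL = X̄̄ + A₃·s̄ = 265.0500 + 1.427 × 4.5750 = 271.5785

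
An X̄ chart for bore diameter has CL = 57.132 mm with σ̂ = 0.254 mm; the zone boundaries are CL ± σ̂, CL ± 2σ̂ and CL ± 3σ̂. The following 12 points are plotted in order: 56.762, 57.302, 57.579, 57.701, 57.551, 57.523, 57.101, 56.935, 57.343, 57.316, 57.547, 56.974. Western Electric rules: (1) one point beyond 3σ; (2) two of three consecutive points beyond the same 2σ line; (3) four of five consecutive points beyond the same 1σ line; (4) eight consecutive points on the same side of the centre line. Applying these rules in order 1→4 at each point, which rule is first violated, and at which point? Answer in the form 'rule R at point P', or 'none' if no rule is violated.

rule 3 at point 6

Zone of each point (C = within 1σ̂, B = 1σ̂–2σ̂, A = 2σ̂–3σ̂, * = beyond 3σ̂; sign = side of CL): 1:-B, 2:+C, 3:+B, 4:+A, 5:+B, 6:+B, 7:-C, 8:-C, 9:+C, 10:+C, 11:+B, 12:-C
Rule 3 (four of five consecutive points beyond the same 1σ limit) is satisfied at point 6.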